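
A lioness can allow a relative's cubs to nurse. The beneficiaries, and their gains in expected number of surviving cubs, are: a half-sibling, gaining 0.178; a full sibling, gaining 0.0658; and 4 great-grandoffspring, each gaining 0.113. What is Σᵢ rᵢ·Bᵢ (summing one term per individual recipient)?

0.1339

r to a half-sibling = 1/4 (half-sibs share one parent — one path of length 2: r = (1/2)^2 = 1/4).
r to a full sibling = 0.5 (full sibs share both parents — two paths of length 2: r = 2·(1/2)^2 = 1/2).
r to a great-grandoffspring = 0.125 (three parent–offspring links: r = (1/2)^3 = 1/8).
Summing one r·B term per recipient: 1·0.25·0.178 + 1·0.5·0.0658 + 4·0.125·0.113 = 0.1339.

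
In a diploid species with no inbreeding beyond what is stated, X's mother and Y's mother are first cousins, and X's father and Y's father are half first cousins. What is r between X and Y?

0.046875

Independent pedigree routes through distinct common ancestors add.
X and Y are related in two ways: second cousins through their mothers (r = 1/32) and half second cousins through their fathers (r = 1/64).
r = 1/32 + 1/64 = 3/64 = 0.046875.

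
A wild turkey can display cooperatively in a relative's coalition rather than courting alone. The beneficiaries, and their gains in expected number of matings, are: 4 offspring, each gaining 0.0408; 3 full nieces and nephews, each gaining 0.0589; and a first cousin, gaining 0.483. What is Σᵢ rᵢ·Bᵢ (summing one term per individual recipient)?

0.18615

r to an offspring = 0.5 (one parent–offspring link: r = (1/2)^1 = 1/2).
r to a full niece or nephew = 0.25 (full aunt/uncle↔niece/nephew: two paths of length 3 through the shared grandparent pair: r = 2·(1/2)^3 = 1/4).
r to a first cousin = 1/8 (first cousins share one grandparent pair — two paths of length 4: r = 2·(1/2)^4 = 1/8).
Summing one r·B term per recipient: 4·0.5·0.0408 + 3·0.25·0.0589 + 1·0.125·0.483 = 0.18615.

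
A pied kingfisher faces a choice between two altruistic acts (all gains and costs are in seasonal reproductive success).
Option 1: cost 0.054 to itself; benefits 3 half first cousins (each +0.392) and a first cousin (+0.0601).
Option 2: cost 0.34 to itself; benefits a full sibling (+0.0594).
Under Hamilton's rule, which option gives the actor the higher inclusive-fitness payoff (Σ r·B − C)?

Option 1: r to a half first cousin = 0.0625.
Option 1: r to a first cousin = 0.125.
Option 1: Σ r·B − C = (3·0.0625·0.392 + 1·0.125·0.0601) − 0.054 = 0.0270125.
Option 2: r to a full sibling = 0.5.
Option 2: Σ r·B − C = (1·0.5·0.0594) − 0.34 = -0.3103.
Option 1 has the higher net inclusive-fitness payoff.

Option 1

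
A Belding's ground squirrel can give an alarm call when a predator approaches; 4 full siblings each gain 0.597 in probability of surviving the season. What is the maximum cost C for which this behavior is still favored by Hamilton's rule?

r to a full sibling = 0.5 (full sibs share both parents — two paths of length 2: r = 2·(1/2)^2 = 1/2).
Hamilton's rule: n·r·B > C, so the trait is favored while C < n·r·B = 4·0.5·0.597 = 1.194.

1.194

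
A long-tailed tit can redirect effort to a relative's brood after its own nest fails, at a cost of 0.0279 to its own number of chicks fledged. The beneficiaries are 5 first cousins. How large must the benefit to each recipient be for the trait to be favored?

r to a first cousin = 0.125 (first cousins share one grandparent pair — two paths of length 4: r = 2·(1/2)^4 = 1/8).
Hamilton's rule with n recipients of equal r: n·r·B > C, so B > C/(n·r) = 0.0279/(5·0.125) = 0.0446.

0.0446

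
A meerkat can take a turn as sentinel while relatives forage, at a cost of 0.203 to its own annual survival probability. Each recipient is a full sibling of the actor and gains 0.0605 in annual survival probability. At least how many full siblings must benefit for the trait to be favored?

7

r to a full sibling = 0.5 (full sibs share both parents — two paths of length 2: r = 2·(1/2)^2 = 1/2).
Hamilton's rule: n·r·B > C  ⇒  n > C/(r·B) = 0.203/(0.5·0.0605) = 6.711.
The smallest integer exceeding 6.711 is 7.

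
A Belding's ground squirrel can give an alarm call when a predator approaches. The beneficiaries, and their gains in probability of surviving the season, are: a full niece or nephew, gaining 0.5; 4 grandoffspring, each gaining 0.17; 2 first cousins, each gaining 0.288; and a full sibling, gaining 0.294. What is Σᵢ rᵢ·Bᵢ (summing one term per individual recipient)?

0.514

r to a full niece or nephew = 0.25 (full aunt/uncle↔niece/nephew: two paths of length 3 through the shared grandparent pair: r = 2·(1/2)^3 = 1/4).
r to a grandoffspring = 1/4 (two parent–offspring links: r = (1/2)^2 = 1/4).
r to a first cousin = 1/8 (first cousins share one grandparent pair — two paths of length 4: r = 2·(1/2)^4 = 1/8).
r to a full sibling = 0.5 (full sibs share both parents — two paths of length 2: r = 2·(1/2)^2 = 1/2).
Summing one r·B term per recipient: 1·0.25·0.5 + 4·0.25·0.17 + 2·0.125·0.288 + 1·0.5·0.294 = 0.514.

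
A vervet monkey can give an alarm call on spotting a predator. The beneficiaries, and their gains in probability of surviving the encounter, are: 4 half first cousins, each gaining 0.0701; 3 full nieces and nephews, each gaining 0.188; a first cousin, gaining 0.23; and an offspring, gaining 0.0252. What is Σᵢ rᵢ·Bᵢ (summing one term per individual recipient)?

0.199875

r to a half first cousin = 1/16 (half first cousins share one grandparent — one path of length 4: r = (1/2)^4 = 1/16).
r to a full niece or nephew = 0.25 (full aunt/uncle↔niece/nephew: two paths of length 3 through the shared grandparent pair: r = 2·(1/2)^3 = 1/4).
r to a first cousin = 0.125 (first cousins share one grandparent pair — two paths of length 4: r = 2·(1/2)^4 = 1/8).
r to an offspring = 1/2 (one parent–offspring link: r = (1/2)^1 = 1/2).
Summing one r·B term per recipient: 4·0.0625·0.0701 + 3·0.25·0.188 + 1·0.125·0.23 + 1·0.5·0.0252 = 0.199875.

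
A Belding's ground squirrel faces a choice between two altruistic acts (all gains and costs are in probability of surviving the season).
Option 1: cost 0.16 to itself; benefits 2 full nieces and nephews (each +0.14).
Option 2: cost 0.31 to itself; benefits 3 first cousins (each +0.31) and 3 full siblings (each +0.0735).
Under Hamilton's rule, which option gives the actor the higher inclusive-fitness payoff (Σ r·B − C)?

Option 2

Option 1: r to a full niece or nephew = 0.25.
Option 1: Σ r·B − C = (2·0.25·0.14) − 0.16 = -0.09.
Option 2: r to a first cousin = 0.125.
Option 2: r to a full sibling = 0.5.
Option 2: Σ r·B − C = (3·0.125·0.31 + 3·0.5·0.0735) − 0.31 = -0.0835.
Option 2 has the higher net inclusive-fitness payoff.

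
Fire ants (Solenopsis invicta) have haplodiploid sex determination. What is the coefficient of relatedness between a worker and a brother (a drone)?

0.25

Her haploid brother carries none of their father's genes and a random half of their mother's genome; that half matches the maternal half of her own genome with probability 1/2: r = 1/2 · 1/2 = 1/4.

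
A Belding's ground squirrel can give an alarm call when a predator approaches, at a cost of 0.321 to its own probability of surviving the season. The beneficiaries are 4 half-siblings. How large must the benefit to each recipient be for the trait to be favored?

r to a half-sibling = 0.25 (half-sibs share one parent — one path of length 2: r = (1/2)^2 = 1/4).
Hamilton's rule with n recipients of equal r: n·r·B > C, so B > C/(n·r) = 0.321/(4·0.25) = 0.321.

0.321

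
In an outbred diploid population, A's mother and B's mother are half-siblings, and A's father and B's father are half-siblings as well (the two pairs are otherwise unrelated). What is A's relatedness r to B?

With two independent routes of shared ancestry, r is the sum of the two contributions.
A and B are related in two ways: half first cousins through their mothers (r = 1/16) and half first cousins through their fathers (r = 1/16).
r = 1/16 + 1/16 = 0.125.

0.125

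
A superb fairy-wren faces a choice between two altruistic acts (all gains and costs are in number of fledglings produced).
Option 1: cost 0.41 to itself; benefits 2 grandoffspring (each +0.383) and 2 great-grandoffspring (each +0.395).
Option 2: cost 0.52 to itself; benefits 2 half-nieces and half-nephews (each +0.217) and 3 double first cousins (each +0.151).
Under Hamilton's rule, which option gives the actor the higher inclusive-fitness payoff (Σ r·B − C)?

Option 1

Option 1: r to a grandoffspring = 0.25.
Option 1: r to a great-grandoffspring = 0.125.
Option 1: Σ r·B − C = (2·0.25·0.383 + 2·0.125·0.395) − 0.41 = -0.11975.
Option 2: r to a half-niece or half-nephew = 0.125.
Option 2: r to a double first cousin = 0.25.
Option 2: Σ r·B − C = (2·0.125·0.217 + 3·0.25·0.151) − 0.52 = -0.3525.
Option 1 has the higher net inclusive-fitness payoff.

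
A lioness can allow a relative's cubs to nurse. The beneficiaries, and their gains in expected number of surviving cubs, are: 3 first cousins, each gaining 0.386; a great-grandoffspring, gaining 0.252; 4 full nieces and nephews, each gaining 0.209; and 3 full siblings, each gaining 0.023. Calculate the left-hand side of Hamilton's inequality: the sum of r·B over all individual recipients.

r to a first cousin = 0.125 (first cousins share one grandparent pair — two paths of length 4: r = 2·(1/2)^4 = 1/8).
r to a great-grandoffspring = 0.125 (three parent–offspring links: r = (1/2)^3 = 1/8).
r to a full niece or nephew = 1/4 (full aunt/uncle↔niece/nephew: two paths of length 3 through the shared grandparent pair: r = 2·(1/2)^3 = 1/4).
r to a full sibling = 1/2 (full sibs share both parents — two paths of length 2: r = 2·(1/2)^2 = 1/2).
Summing one r·B term per recipient: 3·0.125·0.386 + 1·0.125·0.252 + 4·0.25·0.209 + 3·0.5·0.023 = 0.41975.

0.41975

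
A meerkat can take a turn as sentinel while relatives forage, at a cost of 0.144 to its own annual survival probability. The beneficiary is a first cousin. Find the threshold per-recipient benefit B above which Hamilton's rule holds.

r to a first cousin = 1/8 (first cousins share one grandparent pair — two paths of length 4: r = 2·(1/2)^4 = 1/8).
Hamilton's rule with n recipients of equal r: n·r·B > C, so B > C/(n·r) = 0.144/(1·0.125) = 1.152.

1.152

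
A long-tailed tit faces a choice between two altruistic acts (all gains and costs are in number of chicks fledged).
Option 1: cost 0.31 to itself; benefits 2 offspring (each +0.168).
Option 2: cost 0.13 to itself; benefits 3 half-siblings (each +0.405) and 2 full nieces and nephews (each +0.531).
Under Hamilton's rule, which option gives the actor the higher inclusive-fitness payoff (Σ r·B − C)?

Option 1: r to an offspring = 0.5.
Option 1: Σ r·B − C = (2·0.5·0.168) − 0.31 = -0.142.
Option 2: r to a half-sibling = 0.25.
Option 2: r to a full niece or nephew = 0.25.
Option 2: Σ r·B − C = (3·0.25·0.405 + 2·0.25·0.531) − 0.13 = 0.43925.
Option 2 has the higher net inclusive-fitness payoff.

Option 2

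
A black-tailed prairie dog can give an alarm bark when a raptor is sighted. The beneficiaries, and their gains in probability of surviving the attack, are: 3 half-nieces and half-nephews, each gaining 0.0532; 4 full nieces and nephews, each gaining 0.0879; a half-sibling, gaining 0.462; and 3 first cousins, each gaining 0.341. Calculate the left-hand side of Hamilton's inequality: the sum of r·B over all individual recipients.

r to a half-niece or half-nephew = 0.125 (half-aunt/uncle↔niece/nephew: one path of length 3: r = (1/2)^3 = 1/8).
r to a full niece or nephew = 0.25 (full aunt/uncle↔niece/nephew: two paths of length 3 through the shared grandparent pair: r = 2·(1/2)^3 = 1/4).
r to a half-sibling = 1/4 (half-sibs share one parent — one path of length 2: r = (1/2)^2 = 1/4).
r to a first cousin = 1/8 (first cousins share one grandparent pair — two paths of length 4: r = 2·(1/2)^4 = 1/8).
Summing one r·B term per recipient: 3·0.125·0.0532 + 4·0.25·0.0879 + 1·0.25·0.462 + 3·0.125·0.341 = 0.351225.

0.351225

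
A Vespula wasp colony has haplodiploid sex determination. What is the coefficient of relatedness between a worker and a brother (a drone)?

0.25

Her haploid brother carries none of their father's genes and a random half of their mother's genome; that half matches the maternal half of her own genome with probability 1/2: r = 1/2 · 1/2 = 1/4.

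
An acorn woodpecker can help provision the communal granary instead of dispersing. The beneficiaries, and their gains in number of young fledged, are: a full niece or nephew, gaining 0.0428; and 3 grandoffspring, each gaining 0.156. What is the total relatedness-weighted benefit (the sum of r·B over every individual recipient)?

r to a full niece or nephew = 1/4 (full aunt/uncle↔niece/nephew: two paths of length 3 through the shared grandparent pair: r = 2·(1/2)^3 = 1/4).
r to a grandoffspring = 0.25 (two parent–offspring links: r = (1/2)^2 = 1/4).
Summing one r·B term per recipient: 1·0.25·0.0428 + 3·0.25·0.156 = 0.1277.

0.1277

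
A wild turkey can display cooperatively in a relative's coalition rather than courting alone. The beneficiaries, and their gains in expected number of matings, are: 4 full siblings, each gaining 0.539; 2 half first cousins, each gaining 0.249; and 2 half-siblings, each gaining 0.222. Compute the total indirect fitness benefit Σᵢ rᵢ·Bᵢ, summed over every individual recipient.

1.220125

r to a full sibling = 0.5 (full sibs share both parents — two paths of length 2: r = 2·(1/2)^2 = 1/2).
r to a half first cousin = 1/16 (half first cousins share one grandparent — one path of length 4: r = (1/2)^4 = 1/16).
r to a half-sibling = 0.25 (half-sibs share one parent — one path of length 2: r = (1/2)^2 = 1/4).
Summing one r·B term per recipient: 4·0.5·0.539 + 2·0.0625·0.249 + 2·0.25·0.222 = 1.220125.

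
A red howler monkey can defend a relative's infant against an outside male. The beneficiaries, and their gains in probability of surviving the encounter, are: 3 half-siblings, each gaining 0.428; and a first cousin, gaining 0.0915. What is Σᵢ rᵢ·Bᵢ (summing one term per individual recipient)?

0.3324375

r to a half-sibling = 0.25 (half-sibs share one parent — one path of length 2: r = (1/2)^2 = 1/4).
r to a first cousin = 1/8 (first cousins share one grandparent pair — two paths of length 4: r = 2·(1/2)^4 = 1/8).
Summing one r·B term per recipient: 3·0.25·0.428 + 1·0.125·0.0915 = 0.3324375.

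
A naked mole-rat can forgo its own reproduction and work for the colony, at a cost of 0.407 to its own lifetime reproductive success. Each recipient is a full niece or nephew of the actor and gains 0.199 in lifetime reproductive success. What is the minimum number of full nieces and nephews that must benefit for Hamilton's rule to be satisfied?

r to a full niece or nephew = 0.25 (full aunt/uncle↔niece/nephew: two paths of length 3 through the shared grandparent pair: r = 2·(1/2)^3 = 1/4).
Hamilton's rule: n·r·B > C  ⇒  n > C/(r·B) = 0.407/(0.25·0.199) = 8.181.
The smallest integer exceeding 8.181 is 9.

9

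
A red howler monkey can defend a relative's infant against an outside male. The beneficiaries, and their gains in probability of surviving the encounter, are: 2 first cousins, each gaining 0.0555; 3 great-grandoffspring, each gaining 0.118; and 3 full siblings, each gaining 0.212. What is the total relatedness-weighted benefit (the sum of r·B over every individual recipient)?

r to a first cousin = 0.125 (first cousins share one grandparent pair — two paths of length 4: r = 2·(1/2)^4 = 1/8).
r to a great-grandoffspring = 1/8 (three parent–offspring links: r = (1/2)^3 = 1/8).
r to a full sibling = 0.5 (full sibs share both parents — two paths of length 2: r = 2·(1/2)^2 = 1/2).
Summing one r·B term per recipient: 2·0.125·0.0555 + 3·0.125·0.118 + 3·0.5·0.212 = 0.376125.

0.376125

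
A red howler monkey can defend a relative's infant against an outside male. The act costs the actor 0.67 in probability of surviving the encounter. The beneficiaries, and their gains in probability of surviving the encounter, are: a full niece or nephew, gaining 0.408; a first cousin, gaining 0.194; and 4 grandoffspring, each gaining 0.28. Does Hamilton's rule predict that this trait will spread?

No

Hamilton's rule: the trait is favored when the sum of r·B over every recipient exceeds the actor's cost C.
r to a full niece or nephew = 1/4 (full aunt/uncle↔niece/nephew: two paths of length 3 through the shared grandparent pair: r = 2·(1/2)^3 = 1/4).
r to a first cousin = 0.125 (first cousins share one grandparent pair — two paths of length 4: r = 2·(1/2)^4 = 1/8).
r to a grandoffspring = 0.25 (two parent–offspring links: r = (1/2)^2 = 1/4).
Summing one r·B term per recipient: 1·0.25·0.408 + 1·0.125·0.194 + 4·0.25·0.28 = 0.40625.
0.40625 < 0.67: the indirect benefit is less than the cost.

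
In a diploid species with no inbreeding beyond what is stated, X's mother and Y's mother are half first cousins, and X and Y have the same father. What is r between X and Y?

0.265625

Wright's path rule: contributions from independent ancestry routes add.
X and Y are related in two ways: half second cousins through their mothers (r = 1/64) and half-sibs through their shared father (r = 1/4).
r = 1/64 + 1/4 = 0.265625.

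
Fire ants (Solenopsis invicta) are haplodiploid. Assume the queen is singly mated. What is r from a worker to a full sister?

0.75

Haplodiploid full sisters inherit their father's entire haploid genome identically (contributing 1/2) and on average half of their mother's contribution (1/2 · 1/2 = 1/4); r = 1/2 + 1/4 = 3/4.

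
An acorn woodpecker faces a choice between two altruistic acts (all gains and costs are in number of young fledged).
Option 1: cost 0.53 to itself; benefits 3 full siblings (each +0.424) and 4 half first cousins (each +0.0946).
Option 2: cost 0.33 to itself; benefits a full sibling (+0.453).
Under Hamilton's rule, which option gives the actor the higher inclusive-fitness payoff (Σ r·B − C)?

Option 1

Option 1: r to a full sibling = 0.5.
Option 1: r to a half first cousin = 0.0625.
Option 1: Σ r·B − C = (3·0.5·0.424 + 4·0.0625·0.0946) − 0.53 = 0.12965.
Option 2: r to a full sibling = 0.5.
Option 2: Σ r·B − C = (1·0.5·0.453) − 0.33 = -0.1035.
Option 1 has the higher net inclusive-fitness payoff.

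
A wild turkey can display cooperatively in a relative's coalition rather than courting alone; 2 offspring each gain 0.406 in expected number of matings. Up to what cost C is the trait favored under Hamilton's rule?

0.406

r to an offspring = 0.5 (one parent–offspring link: r = (1/2)^1 = 1/2).
Hamilton's rule: n·r·B > C, so the trait is favored while C < n·r·B = 2·0.5·0.406 = 0.406.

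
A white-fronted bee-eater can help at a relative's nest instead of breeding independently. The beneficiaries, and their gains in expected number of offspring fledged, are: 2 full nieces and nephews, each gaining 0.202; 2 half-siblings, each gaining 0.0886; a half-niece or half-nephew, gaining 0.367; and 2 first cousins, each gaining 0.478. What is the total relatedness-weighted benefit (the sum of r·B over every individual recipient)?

0.310675

r to a full niece or nephew = 0.25 (full aunt/uncle↔niece/nephew: two paths of length 3 through the shared grandparent pair: r = 2·(1/2)^3 = 1/4).
r to a half-sibling = 0.25 (half-sibs share one parent — one path of length 2: r = (1/2)^2 = 1/4).
r to a half-niece or half-nephew = 0.125 (half-aunt/uncle↔niece/nephew: one path of length 3: r = (1/2)^3 = 1/8).
r to a first cousin = 1/8 (first cousins share one grandparent pair — two paths of length 4: r = 2·(1/2)^4 = 1/8).
Summing one r·B term per recipient: 2·0.25·0.202 + 2·0.25·0.0886 + 1·0.125·0.367 + 2·0.125·0.478 = 0.310675.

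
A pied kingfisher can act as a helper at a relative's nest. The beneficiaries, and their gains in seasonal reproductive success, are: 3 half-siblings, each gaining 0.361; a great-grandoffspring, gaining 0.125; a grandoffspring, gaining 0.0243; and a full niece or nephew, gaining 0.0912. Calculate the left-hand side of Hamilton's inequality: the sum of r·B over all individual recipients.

r to a half-sibling = 0.25 (half-sibs share one parent — one path of length 2: r = (1/2)^2 = 1/4).
r to a great-grandoffspring = 0.125 (three parent–offspring links: r = (1/2)^3 = 1/8).
r to a grandoffspring = 0.25 (two parent–offspring links: r = (1/2)^2 = 1/4).
r to a full niece or nephew = 0.25 (full aunt/uncle↔niece/nephew: two paths of length 3 through the shared grandparent pair: r = 2·(1/2)^3 = 1/4).
Summing one r·B term per recipient: 3·0.25·0.361 + 1·0.125·0.125 + 1·0.25·0.0243 + 1·0.25·0.0912 = 0.31525.

0.31525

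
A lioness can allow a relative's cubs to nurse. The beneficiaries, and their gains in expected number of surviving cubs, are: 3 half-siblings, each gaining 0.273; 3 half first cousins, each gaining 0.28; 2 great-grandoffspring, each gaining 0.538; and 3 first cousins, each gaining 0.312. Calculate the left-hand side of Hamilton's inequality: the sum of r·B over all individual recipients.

0.50875

r to a half-sibling = 1/4 (half-sibs share one parent — one path of length 2: r = (1/2)^2 = 1/4).
r to a half first cousin = 1/16 (half first cousins share one grandparent — one path of length 4: r = (1/2)^4 = 1/16).
r to a great-grandoffspring = 0.125 (three parent–offspring links: r = (1/2)^3 = 1/8).
r to a first cousin = 1/8 (first cousins share one grandparent pair — two paths of length 4: r = 2·(1/2)^4 = 1/8).
Summing one r·B term per recipient: 3·0.25·0.273 + 3·0.0625·0.28 + 2·0.125·0.538 + 3·0.125·0.312 = 0.50875.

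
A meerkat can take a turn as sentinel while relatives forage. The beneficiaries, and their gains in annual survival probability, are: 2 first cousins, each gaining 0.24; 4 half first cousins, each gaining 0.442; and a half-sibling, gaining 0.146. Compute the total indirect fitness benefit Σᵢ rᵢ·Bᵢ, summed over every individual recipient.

0.207

r to a first cousin = 1/8 (first cousins share one grandparent pair — two paths of length 4: r = 2·(1/2)^4 = 1/8).
r to a half first cousin = 0.0625 (half first cousins share one grandparent — one path of length 4: r = (1/2)^4 = 1/16).
r to a half-sibling = 0.25 (half-sibs share one parent — one path of length 2: r = (1/2)^2 = 1/4).
Summing one r·B term per recipient: 2·0.125·0.24 + 4·0.0625·0.442 + 1·0.25·0.146 = 0.207.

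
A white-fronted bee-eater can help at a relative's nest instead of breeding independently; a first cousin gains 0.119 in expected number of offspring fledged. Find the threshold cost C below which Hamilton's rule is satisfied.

0.014875

r to a first cousin = 0.125 (first cousins share one grandparent pair — two paths of length 4: r = 2·(1/2)^4 = 1/8).
Hamilton's rule: n·r·B > C, so the trait is favored while C < n·r·B = 1·0.125·0.119 = 0.014875.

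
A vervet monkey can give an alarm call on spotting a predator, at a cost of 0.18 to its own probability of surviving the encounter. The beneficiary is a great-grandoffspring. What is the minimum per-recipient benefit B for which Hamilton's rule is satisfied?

1.44

r to a great-grandoffspring = 0.125 (three parent–offspring links: r = (1/2)^3 = 1/8).
Hamilton's rule with n recipients of equal r: n·r·B > C, so B > C/(n·r) = 0.18/(1·0.125) = 1.44.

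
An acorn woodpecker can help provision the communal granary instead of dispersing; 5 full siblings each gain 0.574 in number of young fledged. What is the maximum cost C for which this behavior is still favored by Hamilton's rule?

r to a full sibling = 1/2 (full sibs share both parents — two paths of length 2: r = 2·(1/2)^2 = 1/2).
Hamilton's rule: n·r·B > C, so the trait is favored while C < n·r·B = 5·0.5·0.574 = 1.435.

1.435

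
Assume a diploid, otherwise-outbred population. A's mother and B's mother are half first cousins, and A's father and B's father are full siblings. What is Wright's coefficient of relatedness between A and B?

Independent pedigree routes through distinct common ancestors add.
A and B are related in two ways: half second cousins through their mothers (r = 1/64) and first cousins through their fathers (r = 1/8).
r = 1/64 + 1/8 = 0.140625.

0.140625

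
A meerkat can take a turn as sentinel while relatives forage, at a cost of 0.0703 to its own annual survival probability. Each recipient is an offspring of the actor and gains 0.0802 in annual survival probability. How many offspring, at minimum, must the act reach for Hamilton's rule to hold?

r to an offspring = 0.5 (one parent–offspring link: r = (1/2)^1 = 1/2).
Hamilton's rule: n·r·B > C  ⇒  n > C/(r·B) = 0.0703/(0.5·0.0802) = 1.753.
The smallest integer exceeding 1.753 is 2.

2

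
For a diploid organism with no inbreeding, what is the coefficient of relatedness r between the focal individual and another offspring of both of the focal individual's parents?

0.5

Each parent–offspring link contributes a factor of 1/2, and independent paths through distinct common ancestors add.
Full sibs share both parents — two paths of length 2: r = 2·(1/2)^2 = 1/2.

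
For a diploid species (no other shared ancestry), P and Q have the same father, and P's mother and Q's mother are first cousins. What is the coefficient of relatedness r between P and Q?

Wright's path rule: contributions from independent ancestry routes add.
P and Q are related in two ways: half-sibs through their shared father (r = 1/4) and second cousins through their mothers (r = 1/32).
r = 1/4 + 1/32 = 9/32 = 0.28125.

0.28125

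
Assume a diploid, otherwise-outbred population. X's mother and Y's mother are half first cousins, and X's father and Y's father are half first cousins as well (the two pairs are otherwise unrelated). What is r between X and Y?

0.03125

Relatedness sums over independent paths through distinct common ancestors.
X and Y are related in two ways: half second cousins through their mothers (r = 1/64) and half second cousins through their fathers (r = 1/64).
r = 1/64 + 1/64 = 0.03125.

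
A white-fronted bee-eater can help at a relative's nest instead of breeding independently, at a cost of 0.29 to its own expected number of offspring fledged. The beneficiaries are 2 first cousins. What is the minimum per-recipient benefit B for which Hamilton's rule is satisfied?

1.16

r to a first cousin = 1/8 (first cousins share one grandparent pair — two paths of length 4: r = 2·(1/2)^4 = 1/8).
Hamilton's rule with n recipients of equal r: n·r·B > C, so B > C/(n·r) = 0.29/(2·0.125) = 1.16.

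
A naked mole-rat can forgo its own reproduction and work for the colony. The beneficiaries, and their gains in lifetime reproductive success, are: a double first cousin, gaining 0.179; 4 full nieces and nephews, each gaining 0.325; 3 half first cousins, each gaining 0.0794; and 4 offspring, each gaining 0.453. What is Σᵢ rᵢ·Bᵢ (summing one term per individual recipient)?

r to a double first cousin = 0.25 (double first cousins share both grandparent pairs — four paths of length 4: r = 4·(1/2)^4 = 1/4).
r to a full niece or nephew = 0.25 (full aunt/uncle↔niece/nephew: two paths of length 3 through the shared grandparent pair: r = 2·(1/2)^3 = 1/4).
r to a half first cousin = 0.0625 (half first cousins share one grandparent — one path of length 4: r = (1/2)^4 = 1/16).
r to an offspring = 1/2 (one parent–offspring link: r = (1/2)^1 = 1/2).
Summing one r·B term per recipient: 1·0.25·0.179 + 4·0.25·0.325 + 3·0.0625·0.0794 + 4·0.5·0.453 = 1.2906375.

1.2906375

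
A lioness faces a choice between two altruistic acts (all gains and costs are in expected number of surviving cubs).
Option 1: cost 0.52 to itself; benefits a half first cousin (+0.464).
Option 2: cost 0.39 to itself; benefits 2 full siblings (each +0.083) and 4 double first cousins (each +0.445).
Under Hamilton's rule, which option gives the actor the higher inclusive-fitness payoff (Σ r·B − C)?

Option 1: r to a half first cousin = 0.0625.
Option 1: Σ r·B − C = (1·0.0625·0.464) − 0.52 = -0.491.
Option 2: r to a full sibling = 0.5.
Option 2: r to a double first cousin = 0.25.
Option 2: Σ r·B − C = (2·0.5·0.083 + 4·0.25·0.445) − 0.39 = 0.138.
Option 2 has the higher net inclusive-fitness payoff.

Option 2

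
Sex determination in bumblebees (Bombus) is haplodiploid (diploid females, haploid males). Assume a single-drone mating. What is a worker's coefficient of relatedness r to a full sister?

Haplodiploid full sisters inherit their father's entire haploid genome identically (contributing 1/2) and on average half of their mother's contribution (1/2 · 1/2 = 1/4); r = 1/2 + 1/4 = 3/4.

0.75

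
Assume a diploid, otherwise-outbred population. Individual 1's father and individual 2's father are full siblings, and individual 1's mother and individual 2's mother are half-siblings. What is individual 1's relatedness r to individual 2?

Relatedness sums over independent paths through distinct common ancestors.
Individual 1 and individual 2 are related in two ways: first cousins through their fathers (r = 1/8) and half first cousins through their mothers (r = 1/16).
r = 1/8 + 1/16 = 3/16 = 0.1875.

0.1875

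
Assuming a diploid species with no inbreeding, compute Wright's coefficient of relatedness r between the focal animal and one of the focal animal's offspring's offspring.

Each parent–offspring link contributes a factor of 1/2, and independent paths through distinct common ancestors add.
Two parent–offspring links: r = (1/2)^2 = 1/4.

0.25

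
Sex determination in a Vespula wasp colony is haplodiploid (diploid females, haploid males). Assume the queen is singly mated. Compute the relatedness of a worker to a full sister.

Haplodiploid full sisters inherit their father's entire haploid genome identically (contributing 1/2) and on average half of their mother's contribution (1/2 · 1/2 = 1/4); r = 1/2 + 1/4 = 3/4.

0.75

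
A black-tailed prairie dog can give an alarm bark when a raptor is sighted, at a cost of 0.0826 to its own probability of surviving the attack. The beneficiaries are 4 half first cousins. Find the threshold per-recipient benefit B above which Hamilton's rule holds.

0.3304

r to a half first cousin = 0.0625 (half first cousins share one grandparent — one path of length 4: r = (1/2)^4 = 1/16).
Hamilton's rule with n recipients of equal r: n·r·B > C, so B > C/(n·r) = 0.0826/(4·0.0625) = 0.3304.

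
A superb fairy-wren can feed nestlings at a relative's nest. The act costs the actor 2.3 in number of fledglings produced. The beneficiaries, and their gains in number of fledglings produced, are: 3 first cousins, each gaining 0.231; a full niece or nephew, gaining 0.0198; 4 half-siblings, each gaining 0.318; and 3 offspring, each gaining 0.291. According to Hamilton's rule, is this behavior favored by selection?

Hamilton's rule: the trait is favored when the sum of r·B over every recipient exceeds the actor's cost C.
r to a first cousin = 0.125 (first cousins share one grandparent pair — two paths of length 4: r = 2·(1/2)^4 = 1/8).
r to a full niece or nephew = 1/4 (full aunt/uncle↔niece/nephew: two paths of length 3 through the shared grandparent pair: r = 2·(1/2)^3 = 1/4).
r to a half-sibling = 1/4 (half-sibs share one parent — one path of length 2: r = (1/2)^2 = 1/4).
r to an offspring = 0.5 (one parent–offspring link: r = (1/2)^1 = 1/2).
Summing one r·B term per recipient: 3·0.125·0.231 + 1·0.25·0.0198 + 4·0.25·0.318 + 3·0.5·0.291 = 0.846075.
0.846075 < 2.3: the indirect benefit is less than the cost.

No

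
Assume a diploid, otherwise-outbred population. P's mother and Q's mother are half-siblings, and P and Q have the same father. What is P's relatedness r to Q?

0.3125

Relatedness sums over independent paths through distinct common ancestors.
P and Q are related in two ways: half first cousins through their mothers (r = 1/16) and half-sibs through their shared father (r = 1/4).
r = 1/16 + 1/4 = 0.3125.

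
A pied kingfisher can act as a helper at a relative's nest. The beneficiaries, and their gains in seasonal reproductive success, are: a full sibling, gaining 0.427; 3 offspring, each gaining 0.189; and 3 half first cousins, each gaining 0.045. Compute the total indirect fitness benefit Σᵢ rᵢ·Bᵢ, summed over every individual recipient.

0.5054375

r to a full sibling = 1/2 (full sibs share both parents — two paths of length 2: r = 2·(1/2)^2 = 1/2).
r to an offspring = 1/2 (one parent–offspring link: r = (1/2)^1 = 1/2).
r to a half first cousin = 1/16 (half first cousins share one grandparent — one path of length 4: r = (1/2)^4 = 1/16).
Summing one r·B term per recipient: 1·0.5·0.427 + 3·0.5·0.189 + 3·0.0625·0.045 = 0.5054375.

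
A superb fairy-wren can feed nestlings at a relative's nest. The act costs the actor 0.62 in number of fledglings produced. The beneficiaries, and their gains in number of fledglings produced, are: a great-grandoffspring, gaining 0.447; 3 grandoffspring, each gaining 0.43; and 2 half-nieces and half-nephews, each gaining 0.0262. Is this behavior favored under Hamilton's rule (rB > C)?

Hamilton's rule: the trait is favored when the sum of r·B over every recipient exceeds the actor's cost C.
r to a great-grandoffspring = 1/8 (three parent–offspring links: r = (1/2)^3 = 1/8).
r to a grandoffspring = 1/4 (two parent–offspring links: r = (1/2)^2 = 1/4).
r to a half-niece or half-nephew = 0.125 (half-aunt/uncle↔niece/nephew: one path of length 3: r = (1/2)^3 = 1/8).
Summing one r·B term per recipient: 1·0.125·0.447 + 3·0.25·0.43 + 2·0.125·0.0262 = 0.384925.
0.384925 < 0.62: the indirect benefit is less than the cost.

No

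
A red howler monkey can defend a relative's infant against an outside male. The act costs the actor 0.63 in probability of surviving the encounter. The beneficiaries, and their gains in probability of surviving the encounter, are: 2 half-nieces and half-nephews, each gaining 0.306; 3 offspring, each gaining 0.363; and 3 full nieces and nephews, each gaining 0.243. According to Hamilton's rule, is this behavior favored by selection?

Hamilton's rule: the trait is favored when the sum of r·B over every recipient exceeds the actor's cost C.
r to a half-niece or half-nephew = 0.125 (half-aunt/uncle↔niece/nephew: one path of length 3: r = (1/2)^3 = 1/8).
r to an offspring = 0.5 (one parent–offspring link: r = (1/2)^1 = 1/2).
r to a full niece or nephew = 1/4 (full aunt/uncle↔niece/nephew: two paths of length 3 through the shared grandparent pair: r = 2·(1/2)^3 = 1/4).
Summing one r·B term per recipient: 2·0.125·0.306 + 3·0.5·0.363 + 3·0.25·0.243 = 0.80325.
0.80325 > 0.63: the indirect benefit exceeds the cost.

Yes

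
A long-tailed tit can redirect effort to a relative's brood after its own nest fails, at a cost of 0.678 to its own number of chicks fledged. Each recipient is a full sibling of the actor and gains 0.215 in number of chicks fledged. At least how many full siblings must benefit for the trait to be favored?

r to a full sibling = 1/2 (full sibs share both parents — two paths of length 2: r = 2·(1/2)^2 = 1/2).
Hamilton's rule: n·r·B > C  ⇒  n > C/(r·B) = 0.678/(0.5·0.215) = 6.307.
The smallest integer exceeding 6.307 is 7.

7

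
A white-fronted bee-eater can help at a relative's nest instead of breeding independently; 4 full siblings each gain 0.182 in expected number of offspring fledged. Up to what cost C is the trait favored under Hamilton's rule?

r to a full sibling = 0.5 (full sibs share both parents — two paths of length 2: r = 2·(1/2)^2 = 1/2).
Hamilton's rule: n·r·B > C, so the trait is favored while C < n·r·B = 4·0.5·0.182 = 0.364.

0.364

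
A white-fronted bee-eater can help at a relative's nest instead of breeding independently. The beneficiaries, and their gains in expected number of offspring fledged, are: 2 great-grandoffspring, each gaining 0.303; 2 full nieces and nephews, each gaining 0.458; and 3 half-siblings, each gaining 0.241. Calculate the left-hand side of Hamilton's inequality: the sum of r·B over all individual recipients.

0.4855

r to a great-grandoffspring = 1/8 (three parent–offspring links: r = (1/2)^3 = 1/8).
r to a full niece or nephew = 1/4 (full aunt/uncle↔niece/nephew: two paths of length 3 through the shared grandparent pair: r = 2·(1/2)^3 = 1/4).
r to a half-sibling = 0.25 (half-sibs share one parent — one path of length 2: r = (1/2)^2 = 1/4).
Summing one r·B term per recipient: 2·0.125·0.303 + 2·0.25·0.458 + 3·0.25·0.241 = 0.4855.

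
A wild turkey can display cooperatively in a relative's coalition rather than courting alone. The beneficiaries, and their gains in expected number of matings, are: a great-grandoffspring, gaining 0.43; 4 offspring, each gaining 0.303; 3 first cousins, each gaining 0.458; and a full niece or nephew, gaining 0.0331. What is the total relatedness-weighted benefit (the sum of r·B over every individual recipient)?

r to a great-grandoffspring = 0.125 (three parent–offspring links: r = (1/2)^3 = 1/8).
r to an offspring = 0.5 (one parent–offspring link: r = (1/2)^1 = 1/2).
r to a first cousin = 0.125 (first cousins share one grandparent pair — two paths of length 4: r = 2·(1/2)^4 = 1/8).
r to a full niece or nephew = 0.25 (full aunt/uncle↔niece/nephew: two paths of length 3 through the shared grandparent pair: r = 2·(1/2)^3 = 1/4).
Summing one r·B term per recipient: 1·0.125·0.43 + 4·0.5·0.303 + 3·0.125·0.458 + 1·0.25·0.0331 = 0.839775.

0.839775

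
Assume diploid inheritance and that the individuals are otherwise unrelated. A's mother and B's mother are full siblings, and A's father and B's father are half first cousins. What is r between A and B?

Wright's path rule: contributions from independent ancestry routes add.
A and B are related in two ways: first cousins through their mothers (r = 1/8) and half second cousins through their fathers (r = 1/64).
r = 1/8 + 1/64 = 9/64 = 0.140625.

0.140625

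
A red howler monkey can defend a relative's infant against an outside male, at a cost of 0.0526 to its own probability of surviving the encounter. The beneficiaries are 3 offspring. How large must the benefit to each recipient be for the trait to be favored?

0.0351

r to an offspring = 0.5 (one parent–offspring link: r = (1/2)^1 = 1/2).
Hamilton's rule with n recipients of equal r: n·r·B > C, so B > C/(n·r) = 0.0526/(3·0.5) = 0.0351.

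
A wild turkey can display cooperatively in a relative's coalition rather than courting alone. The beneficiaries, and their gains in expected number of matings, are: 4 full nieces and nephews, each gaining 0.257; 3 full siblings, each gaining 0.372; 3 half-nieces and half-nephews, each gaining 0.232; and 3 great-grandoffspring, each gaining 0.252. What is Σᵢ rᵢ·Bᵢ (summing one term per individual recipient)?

0.9965

r to a full niece or nephew = 0.25 (full aunt/uncle↔niece/nephew: two paths of length 3 through the shared grandparent pair: r = 2·(1/2)^3 = 1/4).
r to a full sibling = 0.5 (full sibs share both parents — two paths of length 2: r = 2·(1/2)^2 = 1/2).
r to a half-niece or half-nephew = 1/8 (half-aunt/uncle↔niece/nephew: one path of length 3: r = (1/2)^3 = 1/8).
r to a great-grandoffspring = 0.125 (three parent–offspring links: r = (1/2)^3 = 1/8).
Summing one r·B term per recipient: 4·0.25·0.257 + 3·0.5·0.372 + 3·0.125·0.232 + 3·0.125·0.252 = 0.9965.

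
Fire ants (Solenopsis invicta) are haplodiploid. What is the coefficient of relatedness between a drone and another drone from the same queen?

Haploid brothers each carry a random half of the queen's diploid genome, so on average they share half: r = 1/2.

0.5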